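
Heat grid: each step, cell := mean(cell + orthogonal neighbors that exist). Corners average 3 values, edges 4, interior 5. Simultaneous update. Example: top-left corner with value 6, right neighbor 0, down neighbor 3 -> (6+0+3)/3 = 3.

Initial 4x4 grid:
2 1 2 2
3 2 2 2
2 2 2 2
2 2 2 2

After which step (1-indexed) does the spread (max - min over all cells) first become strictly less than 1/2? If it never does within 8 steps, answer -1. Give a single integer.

Step 1: max=9/4, min=7/4, spread=1/2
Step 2: max=17/8, min=15/8, spread=1/4
  -> spread < 1/2 first at step 2
Step 3: max=503/240, min=457/240, spread=23/120
Step 4: max=4463/2160, min=4177/2160, spread=143/1080
Step 5: max=133193/64800, min=126007/64800, spread=3593/32400
Step 6: max=3980003/1944000, min=3795997/1944000, spread=92003/972000
Step 7: max=118957913/58320000, min=114322087/58320000, spread=2317913/29160000
Step 8: max=3557764523/1749600000, min=3440635477/1749600000, spread=58564523/874800000

Answer: 2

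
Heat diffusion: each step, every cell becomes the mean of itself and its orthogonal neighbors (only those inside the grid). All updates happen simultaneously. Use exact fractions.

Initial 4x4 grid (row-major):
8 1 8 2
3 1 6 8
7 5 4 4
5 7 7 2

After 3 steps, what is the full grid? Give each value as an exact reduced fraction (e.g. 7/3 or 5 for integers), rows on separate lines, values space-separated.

Answer: 1517/360 10783/2400 11231/2400 3683/720
3681/800 4441/1000 9753/2000 5903/1200
36137/7200 241/48 14593/3000 17617/3600
11903/2160 4789/900 2279/450 5221/1080

Derivation:
After step 1:
  4 9/2 17/4 6
  19/4 16/5 27/5 5
  5 24/5 26/5 9/2
  19/3 6 5 13/3
After step 2:
  53/12 319/80 403/80 61/12
  339/80 453/100 461/100 209/40
  1253/240 121/25 249/50 571/120
  52/9 83/15 77/15 83/18
After step 3:
  1517/360 10783/2400 11231/2400 3683/720
  3681/800 4441/1000 9753/2000 5903/1200
  36137/7200 241/48 14593/3000 17617/3600
  11903/2160 4789/900 2279/450 5221/1080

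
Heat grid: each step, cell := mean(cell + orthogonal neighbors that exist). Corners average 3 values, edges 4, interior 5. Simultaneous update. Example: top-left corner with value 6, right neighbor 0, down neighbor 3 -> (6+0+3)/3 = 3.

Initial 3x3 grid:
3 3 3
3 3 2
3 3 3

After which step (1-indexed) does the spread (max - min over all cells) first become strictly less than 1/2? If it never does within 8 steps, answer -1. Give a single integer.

Answer: 1

Derivation:
Step 1: max=3, min=8/3, spread=1/3
  -> spread < 1/2 first at step 1
Step 2: max=3, min=653/240, spread=67/240
Step 3: max=593/200, min=6043/2160, spread=1807/10800
Step 4: max=15839/5400, min=2434037/864000, spread=33401/288000
Step 5: max=1576609/540000, min=22098067/7776000, spread=3025513/38880000
Step 6: max=83644051/28800000, min=8866273133/3110400000, spread=53531/995328
Step 7: max=22536883949/7776000000, min=533839074151/186624000000, spread=450953/11943936
Step 8: max=2698351389481/933120000000, min=32083416439397/11197440000000, spread=3799043/143327232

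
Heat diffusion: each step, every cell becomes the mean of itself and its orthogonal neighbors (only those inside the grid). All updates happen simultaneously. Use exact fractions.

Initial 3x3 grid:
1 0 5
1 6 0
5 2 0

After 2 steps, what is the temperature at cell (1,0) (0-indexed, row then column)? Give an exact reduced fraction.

Answer: 503/240

Derivation:
Step 1: cell (1,0) = 13/4
Step 2: cell (1,0) = 503/240
Full grid after step 2:
  83/36 107/60 89/36
  503/240 281/100 413/240
  55/18 503/240 20/9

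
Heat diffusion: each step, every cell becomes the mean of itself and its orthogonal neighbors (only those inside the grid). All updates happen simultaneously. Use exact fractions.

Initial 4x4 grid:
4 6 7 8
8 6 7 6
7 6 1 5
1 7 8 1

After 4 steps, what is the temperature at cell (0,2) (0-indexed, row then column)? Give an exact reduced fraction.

Step 1: cell (0,2) = 7
Step 2: cell (0,2) = 503/80
Step 3: cell (0,2) = 15383/2400
Step 4: cell (0,2) = 88129/14400
Full grid after step 4:
  21773/3600 49421/8000 88129/14400 66619/10800
  47421/8000 58271/10000 58691/10000 9057/1600
  79969/14400 55241/10000 93313/18000 223067/43200
  58369/10800 24751/4800 214967/43200 153071/32400

Answer: 88129/14400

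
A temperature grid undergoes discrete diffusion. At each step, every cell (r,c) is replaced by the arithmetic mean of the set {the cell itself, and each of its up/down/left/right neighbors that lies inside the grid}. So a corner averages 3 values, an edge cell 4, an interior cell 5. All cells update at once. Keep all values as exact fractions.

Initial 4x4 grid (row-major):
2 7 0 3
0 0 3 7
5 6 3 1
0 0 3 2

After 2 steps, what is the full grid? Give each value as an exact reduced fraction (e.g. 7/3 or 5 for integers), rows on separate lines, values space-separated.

After step 1:
  3 9/4 13/4 10/3
  7/4 16/5 13/5 7/2
  11/4 14/5 16/5 13/4
  5/3 9/4 2 2
After step 2:
  7/3 117/40 343/120 121/36
  107/40 63/25 63/20 761/240
  269/120 71/25 277/100 239/80
  20/9 523/240 189/80 29/12

Answer: 7/3 117/40 343/120 121/36
107/40 63/25 63/20 761/240
269/120 71/25 277/100 239/80
20/9 523/240 189/80 29/12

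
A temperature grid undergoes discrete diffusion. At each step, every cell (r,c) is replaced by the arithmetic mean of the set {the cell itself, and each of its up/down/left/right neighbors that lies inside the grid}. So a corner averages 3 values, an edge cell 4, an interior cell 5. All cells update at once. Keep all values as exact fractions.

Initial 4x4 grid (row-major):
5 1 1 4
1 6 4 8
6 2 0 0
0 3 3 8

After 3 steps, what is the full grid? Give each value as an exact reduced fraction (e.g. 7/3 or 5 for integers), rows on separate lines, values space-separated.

After step 1:
  7/3 13/4 5/2 13/3
  9/2 14/5 19/5 4
  9/4 17/5 9/5 4
  3 2 7/2 11/3
After step 2:
  121/36 653/240 833/240 65/18
  713/240 71/20 149/50 121/30
  263/80 49/20 33/10 101/30
  29/12 119/40 329/120 67/18
After step 3:
  3259/1080 4717/1440 23009/7200 8003/2160
  4741/1440 8803/3000 20801/6000 787/225
  89/32 249/80 8903/3000 649/180
  2083/720 127/48 2293/720 3539/1080

Answer: 3259/1080 4717/1440 23009/7200 8003/2160
4741/1440 8803/3000 20801/6000 787/225
89/32 249/80 8903/3000 649/180
2083/720 127/48 2293/720 3539/1080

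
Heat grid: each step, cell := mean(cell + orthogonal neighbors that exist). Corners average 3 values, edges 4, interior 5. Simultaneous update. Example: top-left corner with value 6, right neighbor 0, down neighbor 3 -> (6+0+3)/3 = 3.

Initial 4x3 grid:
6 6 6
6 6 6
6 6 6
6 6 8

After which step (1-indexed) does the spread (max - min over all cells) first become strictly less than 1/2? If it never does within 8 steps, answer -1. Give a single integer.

Answer: 3

Derivation:
Step 1: max=20/3, min=6, spread=2/3
Step 2: max=59/9, min=6, spread=5/9
Step 3: max=689/108, min=6, spread=41/108
  -> spread < 1/2 first at step 3
Step 4: max=81977/12960, min=6, spread=4217/12960
Step 5: max=4874749/777600, min=21679/3600, spread=38417/155520
Step 6: max=291136211/46656000, min=434597/72000, spread=1903471/9331200
Step 7: max=17397149089/2799360000, min=13075759/2160000, spread=18038617/111974400
Step 8: max=1041037782851/167961600000, min=1179326759/194400000, spread=883978523/6718464000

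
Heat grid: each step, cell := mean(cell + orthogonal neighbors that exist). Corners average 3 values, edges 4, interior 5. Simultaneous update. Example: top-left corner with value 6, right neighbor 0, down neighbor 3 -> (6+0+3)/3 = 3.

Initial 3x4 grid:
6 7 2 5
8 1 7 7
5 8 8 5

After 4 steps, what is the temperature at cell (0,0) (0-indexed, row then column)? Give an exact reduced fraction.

Step 1: cell (0,0) = 7
Step 2: cell (0,0) = 16/3
Step 3: cell (0,0) = 4139/720
Step 4: cell (0,0) = 119549/21600
Full grid after step 4:
  119549/21600 133261/24000 1148629/216000 354757/64800
  211139/36000 112263/20000 1036667/180000 1219139/216000
  3982/675 72443/12000 637877/108000 48929/8100

Answer: 119549/21600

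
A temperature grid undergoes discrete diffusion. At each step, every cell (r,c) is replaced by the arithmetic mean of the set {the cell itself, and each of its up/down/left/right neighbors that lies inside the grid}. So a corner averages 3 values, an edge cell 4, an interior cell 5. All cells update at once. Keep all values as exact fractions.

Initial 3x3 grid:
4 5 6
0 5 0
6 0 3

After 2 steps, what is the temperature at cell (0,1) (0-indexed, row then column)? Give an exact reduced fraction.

Step 1: cell (0,1) = 5
Step 2: cell (0,1) = 41/12
Full grid after step 2:
  47/12 41/12 73/18
  43/16 71/20 61/24
  37/12 17/8 8/3

Answer: 41/12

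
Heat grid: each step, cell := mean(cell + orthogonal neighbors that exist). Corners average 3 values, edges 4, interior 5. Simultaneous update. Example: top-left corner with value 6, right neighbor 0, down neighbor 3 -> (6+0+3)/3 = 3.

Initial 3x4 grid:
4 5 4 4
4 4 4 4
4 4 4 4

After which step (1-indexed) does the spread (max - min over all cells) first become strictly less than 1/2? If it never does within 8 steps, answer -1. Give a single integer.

Answer: 1

Derivation:
Step 1: max=13/3, min=4, spread=1/3
  -> spread < 1/2 first at step 1
Step 2: max=511/120, min=4, spread=31/120
Step 3: max=4531/1080, min=4, spread=211/1080
Step 4: max=448897/108000, min=7247/1800, spread=14077/108000
Step 5: max=4028407/972000, min=435683/108000, spread=5363/48600
Step 6: max=120380809/29160000, min=242869/60000, spread=93859/1166400
Step 7: max=7208674481/1749600000, min=394136467/97200000, spread=4568723/69984000
Step 8: max=431684435629/104976000000, min=11845618889/2916000000, spread=8387449/167961600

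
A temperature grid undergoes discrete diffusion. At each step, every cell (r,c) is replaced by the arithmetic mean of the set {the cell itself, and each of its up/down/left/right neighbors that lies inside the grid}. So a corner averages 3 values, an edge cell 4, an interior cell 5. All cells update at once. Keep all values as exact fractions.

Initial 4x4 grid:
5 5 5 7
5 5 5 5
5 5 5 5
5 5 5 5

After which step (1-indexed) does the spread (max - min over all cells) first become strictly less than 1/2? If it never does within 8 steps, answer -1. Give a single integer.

Step 1: max=17/3, min=5, spread=2/3
Step 2: max=50/9, min=5, spread=5/9
Step 3: max=581/108, min=5, spread=41/108
  -> spread < 1/2 first at step 3
Step 4: max=17243/3240, min=5, spread=1043/3240
Step 5: max=511553/97200, min=5, spread=25553/97200
Step 6: max=15251459/2916000, min=45079/9000, spread=645863/2916000
Step 7: max=455041691/87480000, min=300971/60000, spread=16225973/87480000
Step 8: max=13599477983/2624400000, min=135701/27000, spread=409340783/2624400000

Answer: 3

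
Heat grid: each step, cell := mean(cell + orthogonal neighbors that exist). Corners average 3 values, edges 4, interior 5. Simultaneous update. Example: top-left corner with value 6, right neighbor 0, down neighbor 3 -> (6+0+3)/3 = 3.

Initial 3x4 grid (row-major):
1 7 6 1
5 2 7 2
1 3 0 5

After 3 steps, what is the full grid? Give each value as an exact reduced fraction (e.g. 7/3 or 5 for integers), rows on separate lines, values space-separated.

After step 1:
  13/3 4 21/4 3
  9/4 24/5 17/5 15/4
  3 3/2 15/4 7/3
After step 2:
  127/36 1103/240 313/80 4
  863/240 319/100 419/100 749/240
  9/4 261/80 659/240 59/18
After step 3:
  4219/1080 27407/7200 10019/2400 331/90
  45229/14400 22601/6000 20591/6000 52519/14400
  1093/360 6869/2400 24257/7200 823/270

Answer: 4219/1080 27407/7200 10019/2400 331/90
45229/14400 22601/6000 20591/6000 52519/14400
1093/360 6869/2400 24257/7200 823/270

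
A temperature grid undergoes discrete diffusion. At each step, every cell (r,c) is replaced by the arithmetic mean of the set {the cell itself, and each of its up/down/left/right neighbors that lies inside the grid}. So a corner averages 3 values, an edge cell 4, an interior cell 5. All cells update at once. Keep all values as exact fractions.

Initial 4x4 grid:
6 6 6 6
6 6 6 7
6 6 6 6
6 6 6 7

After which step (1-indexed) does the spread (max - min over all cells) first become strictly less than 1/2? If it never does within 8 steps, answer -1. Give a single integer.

Step 1: max=13/2, min=6, spread=1/2
Step 2: max=229/36, min=6, spread=13/36
  -> spread < 1/2 first at step 2
Step 3: max=45257/7200, min=6, spread=2057/7200
Step 4: max=12646/2025, min=6009/1000, spread=19111/81000
Step 5: max=40265669/6480000, min=20329/3375, spread=1233989/6480000
Step 6: max=90332321/14580000, min=13033981/2160000, spread=9411797/58320000
Step 7: max=540497131/87480000, min=2350699/388800, spread=362183/2733750
Step 8: max=80931563093/13122000000, min=58857029863/9720000000, spread=29491455559/262440000000

Answer: 2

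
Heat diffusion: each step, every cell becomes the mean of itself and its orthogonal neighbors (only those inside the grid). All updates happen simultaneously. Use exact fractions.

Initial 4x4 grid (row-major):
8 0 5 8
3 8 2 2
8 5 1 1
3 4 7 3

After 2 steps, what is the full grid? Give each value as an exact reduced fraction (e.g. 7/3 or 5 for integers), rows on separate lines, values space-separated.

After step 1:
  11/3 21/4 15/4 5
  27/4 18/5 18/5 13/4
  19/4 26/5 16/5 7/4
  5 19/4 15/4 11/3
After step 2:
  47/9 61/15 22/5 4
  563/120 122/25 87/25 17/5
  217/40 43/10 7/2 89/30
  29/6 187/40 461/120 55/18

Answer: 47/9 61/15 22/5 4
563/120 122/25 87/25 17/5
217/40 43/10 7/2 89/30
29/6 187/40 461/120 55/18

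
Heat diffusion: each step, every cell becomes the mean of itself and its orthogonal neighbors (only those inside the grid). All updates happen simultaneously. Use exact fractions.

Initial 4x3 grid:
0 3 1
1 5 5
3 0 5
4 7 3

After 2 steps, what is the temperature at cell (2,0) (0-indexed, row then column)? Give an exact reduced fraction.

Answer: 155/48

Derivation:
Step 1: cell (2,0) = 2
Step 2: cell (2,0) = 155/48
Full grid after step 2:
  35/18 563/240 37/12
  503/240 153/50 261/80
  155/48 311/100 65/16
  61/18 103/24 47/12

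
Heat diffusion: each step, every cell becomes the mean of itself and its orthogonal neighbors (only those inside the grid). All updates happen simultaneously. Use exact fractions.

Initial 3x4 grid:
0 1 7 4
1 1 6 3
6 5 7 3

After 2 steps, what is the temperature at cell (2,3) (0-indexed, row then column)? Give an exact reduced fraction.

Step 1: cell (2,3) = 13/3
Step 2: cell (2,3) = 163/36
Full grid after step 2:
  59/36 613/240 973/240 79/18
  71/30 83/25 427/100 89/20
  43/12 21/5 287/60 163/36

Answer: 163/36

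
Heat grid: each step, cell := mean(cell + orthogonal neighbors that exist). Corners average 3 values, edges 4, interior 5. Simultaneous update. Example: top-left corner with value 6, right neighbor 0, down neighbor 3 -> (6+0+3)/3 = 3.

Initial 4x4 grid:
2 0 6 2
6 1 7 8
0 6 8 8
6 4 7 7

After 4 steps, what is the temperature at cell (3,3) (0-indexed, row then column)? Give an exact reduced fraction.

Answer: 86323/12960

Derivation:
Step 1: cell (3,3) = 22/3
Step 2: cell (3,3) = 259/36
Step 3: cell (3,3) = 15137/2160
Step 4: cell (3,3) = 86323/12960
Full grid after step 4:
  206833/64800 40511/10800 49579/10800 85193/16200
  155771/43200 741547/180000 233717/45000 31313/5400
  877823/216000 43711/9000 208417/36000 87257/13500
  2951/648 1105013/216000 1330997/216000 86323/12960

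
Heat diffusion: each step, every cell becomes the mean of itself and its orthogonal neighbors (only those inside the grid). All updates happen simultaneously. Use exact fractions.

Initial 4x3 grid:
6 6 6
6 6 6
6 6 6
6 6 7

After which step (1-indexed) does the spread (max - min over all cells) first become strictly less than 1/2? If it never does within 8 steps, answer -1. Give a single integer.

Answer: 1

Derivation:
Step 1: max=19/3, min=6, spread=1/3
  -> spread < 1/2 first at step 1
Step 2: max=113/18, min=6, spread=5/18
Step 3: max=1337/216, min=6, spread=41/216
Step 4: max=159737/25920, min=6, spread=4217/25920
Step 5: max=9540349/1555200, min=43279/7200, spread=38417/311040
Step 6: max=571072211/93312000, min=866597/144000, spread=1903471/18662400
Step 7: max=34193309089/5598720000, min=26035759/4320000, spread=18038617/223948800
Step 8: max=2048807382851/335923200000, min=2345726759/388800000, spread=883978523/13436928000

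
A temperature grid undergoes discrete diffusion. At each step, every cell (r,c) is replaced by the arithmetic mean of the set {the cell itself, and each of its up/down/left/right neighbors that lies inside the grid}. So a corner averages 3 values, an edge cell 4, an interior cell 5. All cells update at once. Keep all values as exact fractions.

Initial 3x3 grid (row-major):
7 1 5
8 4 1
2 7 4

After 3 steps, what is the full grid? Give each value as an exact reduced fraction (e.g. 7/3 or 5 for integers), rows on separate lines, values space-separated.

After step 1:
  16/3 17/4 7/3
  21/4 21/5 7/2
  17/3 17/4 4
After step 2:
  89/18 967/240 121/36
  409/80 429/100 421/120
  91/18 1087/240 47/12
After step 3:
  5071/1080 59849/14400 7847/2160
  7761/1600 25763/6000 27137/7200
  5291/1080 64049/14400 2869/720

Answer: 5071/1080 59849/14400 7847/2160
7761/1600 25763/6000 27137/7200
5291/1080 64049/14400 2869/720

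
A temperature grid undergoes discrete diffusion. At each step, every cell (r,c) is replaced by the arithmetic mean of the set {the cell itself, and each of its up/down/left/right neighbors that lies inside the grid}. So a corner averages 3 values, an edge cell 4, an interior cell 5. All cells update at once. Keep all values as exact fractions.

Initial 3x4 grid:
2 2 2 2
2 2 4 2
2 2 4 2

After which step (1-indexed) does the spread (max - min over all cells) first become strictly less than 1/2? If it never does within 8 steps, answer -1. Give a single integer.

Answer: 4

Derivation:
Step 1: max=3, min=2, spread=1
Step 2: max=329/120, min=2, spread=89/120
Step 3: max=358/135, min=253/120, spread=587/1080
Step 4: max=169417/64800, min=2593/1200, spread=5879/12960
  -> spread < 1/2 first at step 4
Step 5: max=9973553/3888000, min=7474/3375, spread=272701/777600
Step 6: max=591015967/233280000, min=14569247/6480000, spread=2660923/9331200
Step 7: max=35052129053/13996800000, min=98414797/43200000, spread=126629393/559872000
Step 8: max=2085231199927/839808000000, min=53646183307/23328000000, spread=1231748807/6718464000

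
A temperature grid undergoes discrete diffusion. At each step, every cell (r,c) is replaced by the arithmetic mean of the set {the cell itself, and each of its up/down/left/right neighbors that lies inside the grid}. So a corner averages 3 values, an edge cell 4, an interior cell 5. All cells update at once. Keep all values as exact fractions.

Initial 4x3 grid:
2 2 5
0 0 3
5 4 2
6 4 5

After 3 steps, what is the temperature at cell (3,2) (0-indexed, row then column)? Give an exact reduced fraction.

Answer: 1619/432

Derivation:
Step 1: cell (3,2) = 11/3
Step 2: cell (3,2) = 143/36
Step 3: cell (3,2) = 1619/432
Full grid after step 3:
  4403/2160 32081/14400 5513/2160
  4307/1800 15289/6000 4907/1800
  2009/600 19519/6000 5977/1800
  575/144 57371/14400 1619/432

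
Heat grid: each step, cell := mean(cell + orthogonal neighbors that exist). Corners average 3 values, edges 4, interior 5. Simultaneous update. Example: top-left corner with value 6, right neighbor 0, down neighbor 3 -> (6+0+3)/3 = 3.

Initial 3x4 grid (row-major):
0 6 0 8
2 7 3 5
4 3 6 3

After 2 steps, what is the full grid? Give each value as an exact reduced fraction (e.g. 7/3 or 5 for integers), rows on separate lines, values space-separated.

Answer: 55/18 431/120 481/120 40/9
787/240 199/50 423/100 359/80
15/4 319/80 1057/240 79/18

Derivation:
After step 1:
  8/3 13/4 17/4 13/3
  13/4 21/5 21/5 19/4
  3 5 15/4 14/3
After step 2:
  55/18 431/120 481/120 40/9
  787/240 199/50 423/100 359/80
  15/4 319/80 1057/240 79/18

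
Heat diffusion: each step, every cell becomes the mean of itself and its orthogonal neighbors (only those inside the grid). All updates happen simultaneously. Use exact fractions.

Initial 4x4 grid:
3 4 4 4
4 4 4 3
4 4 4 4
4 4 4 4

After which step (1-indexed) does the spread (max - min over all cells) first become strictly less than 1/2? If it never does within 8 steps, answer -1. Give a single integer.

Answer: 1

Derivation:
Step 1: max=4, min=11/3, spread=1/3
  -> spread < 1/2 first at step 1
Step 2: max=4, min=67/18, spread=5/18
Step 3: max=4, min=8173/2160, spread=467/2160
Step 4: max=1145/288, min=247543/64800, spread=5041/32400
Step 5: max=2476/625, min=7433509/1944000, spread=1339207/9720000
Step 6: max=25595977/6480000, min=223852231/58320000, spread=3255781/29160000
Step 7: max=153139183/38880000, min=6726542533/1749600000, spread=82360351/874800000
Step 8: max=1528664191/388800000, min=202220510143/52488000000, spread=2074577821/26244000000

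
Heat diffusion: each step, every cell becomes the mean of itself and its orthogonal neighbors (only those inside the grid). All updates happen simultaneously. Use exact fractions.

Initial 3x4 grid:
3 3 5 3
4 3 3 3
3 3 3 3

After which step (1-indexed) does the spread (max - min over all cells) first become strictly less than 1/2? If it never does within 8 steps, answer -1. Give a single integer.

Step 1: max=11/3, min=3, spread=2/3
Step 2: max=211/60, min=3, spread=31/60
Step 3: max=1831/540, min=467/150, spread=749/2700
  -> spread < 1/2 first at step 3
Step 4: max=181243/54000, min=8509/2700, spread=11063/54000
Step 5: max=10774927/3240000, min=430573/135000, spread=17647/129600
Step 6: max=642556793/194400000, min=31188029/9720000, spread=18796213/194400000
Step 7: max=38434760887/11664000000, min=940327393/291600000, spread=273888389/3888000000
Step 8: max=5518760556127/1679616000000, min=12573289511/3888000000, spread=696795899/13436928000

Answer: 3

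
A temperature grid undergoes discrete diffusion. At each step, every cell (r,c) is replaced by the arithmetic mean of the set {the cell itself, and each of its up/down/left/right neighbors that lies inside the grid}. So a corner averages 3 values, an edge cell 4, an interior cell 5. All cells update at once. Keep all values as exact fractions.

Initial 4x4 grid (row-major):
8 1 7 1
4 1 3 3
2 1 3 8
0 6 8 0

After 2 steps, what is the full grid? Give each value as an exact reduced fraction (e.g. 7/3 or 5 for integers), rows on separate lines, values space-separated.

After step 1:
  13/3 17/4 3 11/3
  15/4 2 17/5 15/4
  7/4 13/5 23/5 7/2
  8/3 15/4 17/4 16/3
After step 2:
  37/9 163/48 859/240 125/36
  71/24 16/5 67/20 859/240
  323/120 147/50 367/100 1031/240
  49/18 199/60 269/60 157/36

Answer: 37/9 163/48 859/240 125/36
71/24 16/5 67/20 859/240
323/120 147/50 367/100 1031/240
49/18 199/60 269/60 157/36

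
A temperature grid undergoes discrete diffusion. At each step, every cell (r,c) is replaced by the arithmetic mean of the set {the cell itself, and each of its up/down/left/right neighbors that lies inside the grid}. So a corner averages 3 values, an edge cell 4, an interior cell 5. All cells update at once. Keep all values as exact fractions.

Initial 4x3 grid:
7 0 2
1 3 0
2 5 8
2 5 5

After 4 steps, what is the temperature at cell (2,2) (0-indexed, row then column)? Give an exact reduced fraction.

Step 1: cell (2,2) = 9/2
Step 2: cell (2,2) = 367/80
Step 3: cell (2,2) = 9353/2400
Step 4: cell (2,2) = 279521/72000
Full grid after step 4:
  176119/64800 275689/108000 174469/64800
  619333/216000 276847/90000 654583/216000
  246271/72000 141557/40000 279521/72000
  52277/14400 1166269/288000 181331/43200

Answer: 279521/72000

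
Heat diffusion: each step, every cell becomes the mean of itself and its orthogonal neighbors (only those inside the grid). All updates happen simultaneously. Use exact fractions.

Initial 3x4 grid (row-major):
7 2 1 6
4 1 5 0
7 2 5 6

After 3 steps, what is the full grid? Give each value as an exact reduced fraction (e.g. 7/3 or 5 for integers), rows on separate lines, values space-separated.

After step 1:
  13/3 11/4 7/2 7/3
  19/4 14/5 12/5 17/4
  13/3 15/4 9/2 11/3
After step 2:
  71/18 803/240 659/240 121/36
  973/240 329/100 349/100 253/80
  77/18 923/240 859/240 149/36
After step 3:
  1021/270 23987/7200 23297/7200 3337/1080
  56039/14400 21631/6000 6507/2000 5661/1600
  548/135 26987/7200 27097/7200 3917/1080

Answer: 1021/270 23987/7200 23297/7200 3337/1080
56039/14400 21631/6000 6507/2000 5661/1600
548/135 26987/7200 27097/7200 3917/1080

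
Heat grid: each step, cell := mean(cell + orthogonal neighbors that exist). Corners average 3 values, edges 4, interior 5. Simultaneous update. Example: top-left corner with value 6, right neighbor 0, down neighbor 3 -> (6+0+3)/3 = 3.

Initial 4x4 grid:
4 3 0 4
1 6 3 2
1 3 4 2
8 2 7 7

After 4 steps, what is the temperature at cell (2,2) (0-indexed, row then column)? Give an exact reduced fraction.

Step 1: cell (2,2) = 19/5
Step 2: cell (2,2) = 15/4
Step 3: cell (2,2) = 11509/3000
Step 4: cell (2,2) = 336889/90000
Full grid after step 4:
  48571/16200 638131/216000 206033/72000 12221/4320
  687121/216000 71543/22500 191071/60000 37883/12000
  757681/216000 657661/180000 336889/90000 409531/108000
  247987/64800 107747/27000 113569/27000 27281/6480

Answer: 336889/90000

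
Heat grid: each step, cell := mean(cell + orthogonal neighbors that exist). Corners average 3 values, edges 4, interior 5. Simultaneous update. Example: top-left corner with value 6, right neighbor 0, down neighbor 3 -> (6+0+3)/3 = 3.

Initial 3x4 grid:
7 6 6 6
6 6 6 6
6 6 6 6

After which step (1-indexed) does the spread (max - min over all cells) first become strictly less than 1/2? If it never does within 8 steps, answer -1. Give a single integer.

Step 1: max=19/3, min=6, spread=1/3
  -> spread < 1/2 first at step 1
Step 2: max=113/18, min=6, spread=5/18
Step 3: max=1337/216, min=6, spread=41/216
Step 4: max=159737/25920, min=6, spread=4217/25920
Step 5: max=9540349/1555200, min=43279/7200, spread=38417/311040
Step 6: max=571072211/93312000, min=866597/144000, spread=1903471/18662400
Step 7: max=34193309089/5598720000, min=26035759/4320000, spread=18038617/223948800
Step 8: max=2048807382851/335923200000, min=2345726759/388800000, spread=883978523/13436928000

Answer: 1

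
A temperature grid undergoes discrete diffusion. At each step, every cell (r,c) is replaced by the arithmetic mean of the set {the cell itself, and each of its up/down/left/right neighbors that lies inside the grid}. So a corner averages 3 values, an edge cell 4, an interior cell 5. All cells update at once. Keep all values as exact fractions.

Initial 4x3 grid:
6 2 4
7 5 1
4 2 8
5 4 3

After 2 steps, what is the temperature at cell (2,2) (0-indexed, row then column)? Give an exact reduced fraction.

Answer: 22/5

Derivation:
Step 1: cell (2,2) = 7/2
Step 2: cell (2,2) = 22/5
Full grid after step 2:
  59/12 899/240 133/36
  23/5 89/20 103/30
  71/15 39/10 22/5
  37/9 523/120 4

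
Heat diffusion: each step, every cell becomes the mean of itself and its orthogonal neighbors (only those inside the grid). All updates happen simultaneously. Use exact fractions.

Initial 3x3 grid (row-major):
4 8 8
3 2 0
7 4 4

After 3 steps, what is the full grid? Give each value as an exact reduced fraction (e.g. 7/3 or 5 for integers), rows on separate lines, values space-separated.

After step 1:
  5 11/2 16/3
  4 17/5 7/2
  14/3 17/4 8/3
After step 2:
  29/6 577/120 43/9
  64/15 413/100 149/40
  155/36 899/240 125/36
After step 3:
  1669/360 33389/7200 599/135
  7891/1800 24811/6000 3221/800
  8869/2160 56353/14400 7879/2160

Answer: 1669/360 33389/7200 599/135
7891/1800 24811/6000 3221/800
8869/2160 56353/14400 7879/2160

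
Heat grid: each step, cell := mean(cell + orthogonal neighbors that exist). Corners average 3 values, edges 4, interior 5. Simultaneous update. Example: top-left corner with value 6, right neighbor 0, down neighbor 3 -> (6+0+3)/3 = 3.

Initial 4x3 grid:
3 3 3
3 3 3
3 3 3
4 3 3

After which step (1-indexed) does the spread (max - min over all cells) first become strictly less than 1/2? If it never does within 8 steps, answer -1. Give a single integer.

Step 1: max=10/3, min=3, spread=1/3
  -> spread < 1/2 first at step 1
Step 2: max=59/18, min=3, spread=5/18
Step 3: max=689/216, min=3, spread=41/216
Step 4: max=81977/25920, min=3, spread=4217/25920
Step 5: max=4874749/1555200, min=21679/7200, spread=38417/311040
Step 6: max=291136211/93312000, min=434597/144000, spread=1903471/18662400
Step 7: max=17397149089/5598720000, min=13075759/4320000, spread=18038617/223948800
Step 8: max=1041037782851/335923200000, min=1179326759/388800000, spread=883978523/13436928000

Answer: 1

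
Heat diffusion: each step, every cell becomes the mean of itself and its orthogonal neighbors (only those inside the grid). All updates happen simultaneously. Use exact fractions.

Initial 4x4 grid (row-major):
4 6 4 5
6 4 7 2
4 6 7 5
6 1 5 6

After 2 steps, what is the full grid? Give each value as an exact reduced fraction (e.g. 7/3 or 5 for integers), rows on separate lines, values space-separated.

Answer: 43/9 317/60 277/60 167/36
317/60 24/5 537/100 1093/240
271/60 131/25 499/100 253/48
41/9 1039/240 247/48 181/36

Derivation:
After step 1:
  16/3 9/2 11/2 11/3
  9/2 29/5 24/5 19/4
  11/2 22/5 6 5
  11/3 9/2 19/4 16/3
After step 2:
  43/9 317/60 277/60 167/36
  317/60 24/5 537/100 1093/240
  271/60 131/25 499/100 253/48
  41/9 1039/240 247/48 181/36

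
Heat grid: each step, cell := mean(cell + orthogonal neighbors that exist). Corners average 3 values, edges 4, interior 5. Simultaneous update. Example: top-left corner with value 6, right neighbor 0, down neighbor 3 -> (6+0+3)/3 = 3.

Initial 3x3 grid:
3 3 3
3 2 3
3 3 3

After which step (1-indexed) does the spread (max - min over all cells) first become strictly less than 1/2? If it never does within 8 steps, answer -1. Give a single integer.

Answer: 1

Derivation:
Step 1: max=3, min=11/4, spread=1/4
  -> spread < 1/2 first at step 1
Step 2: max=231/80, min=69/25, spread=51/400
Step 3: max=1033/360, min=13577/4800, spread=589/14400
Step 4: max=822919/288000, min=85057/30000, spread=31859/1440000
Step 5: max=5135279/1800000, min=49148393/17280000, spread=751427/86400000
Step 6: max=2955336871/1036800000, min=307365313/108000000, spread=23149331/5184000000
Step 7: max=18465068111/6480000000, min=177141345737/62208000000, spread=616540643/311040000000
Step 8: max=10633507991239/3732480000000, min=1107287546017/388800000000, spread=17737747379/18662400000000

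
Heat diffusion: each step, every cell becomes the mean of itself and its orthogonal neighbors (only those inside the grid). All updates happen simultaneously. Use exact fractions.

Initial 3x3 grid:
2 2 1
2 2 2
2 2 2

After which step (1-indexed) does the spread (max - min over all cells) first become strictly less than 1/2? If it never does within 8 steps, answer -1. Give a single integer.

Step 1: max=2, min=5/3, spread=1/3
  -> spread < 1/2 first at step 1
Step 2: max=2, min=31/18, spread=5/18
Step 3: max=2, min=391/216, spread=41/216
Step 4: max=709/360, min=23789/12960, spread=347/2592
Step 5: max=7043/3600, min=1448263/777600, spread=2921/31104
Step 6: max=838517/432000, min=87483461/46656000, spread=24611/373248
Step 7: max=18783259/9720000, min=5279997967/2799360000, spread=207329/4478976
Step 8: max=997998401/518400000, min=317893247549/167961600000, spread=1746635/53747712

Answer: 1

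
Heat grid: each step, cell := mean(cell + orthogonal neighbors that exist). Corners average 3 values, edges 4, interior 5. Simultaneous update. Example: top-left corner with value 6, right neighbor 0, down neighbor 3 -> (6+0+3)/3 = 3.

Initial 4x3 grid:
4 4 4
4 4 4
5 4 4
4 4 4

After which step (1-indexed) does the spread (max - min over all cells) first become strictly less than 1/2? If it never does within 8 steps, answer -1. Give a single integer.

Answer: 1

Derivation:
Step 1: max=13/3, min=4, spread=1/3
  -> spread < 1/2 first at step 1
Step 2: max=511/120, min=4, spread=31/120
Step 3: max=4531/1080, min=4, spread=211/1080
Step 4: max=448897/108000, min=7247/1800, spread=14077/108000
Step 5: max=4028407/972000, min=435683/108000, spread=5363/48600
Step 6: max=120380809/29160000, min=242869/60000, spread=93859/1166400
Step 7: max=7208674481/1749600000, min=394136467/97200000, spread=4568723/69984000
Step 8: max=431684435629/104976000000, min=11845618889/2916000000, spread=8387449/167961600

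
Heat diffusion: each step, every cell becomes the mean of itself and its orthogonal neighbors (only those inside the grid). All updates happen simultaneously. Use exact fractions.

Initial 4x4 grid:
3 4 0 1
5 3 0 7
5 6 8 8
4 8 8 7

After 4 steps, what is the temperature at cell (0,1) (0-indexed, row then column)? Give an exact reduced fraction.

Answer: 49019/14400

Derivation:
Step 1: cell (0,1) = 5/2
Step 2: cell (0,1) = 227/80
Step 3: cell (0,1) = 7669/2400
Step 4: cell (0,1) = 49019/14400
Full grid after step 4:
  26113/7200 49019/14400 145337/43200 224167/64800
  30253/7200 251717/60000 757801/180000 5989/1350
  554267/108000 951037/180000 1016887/180000 77899/13500
  368371/64800 1306339/216000 1384939/216000 430321/64800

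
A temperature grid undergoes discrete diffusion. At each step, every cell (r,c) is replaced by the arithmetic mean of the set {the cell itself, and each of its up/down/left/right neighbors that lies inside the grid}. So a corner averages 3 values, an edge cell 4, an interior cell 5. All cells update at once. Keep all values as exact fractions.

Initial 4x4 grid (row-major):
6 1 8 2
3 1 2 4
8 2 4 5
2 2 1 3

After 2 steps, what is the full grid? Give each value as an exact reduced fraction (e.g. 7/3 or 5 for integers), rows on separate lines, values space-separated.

Answer: 71/18 743/240 943/240 67/18
803/240 7/2 149/50 943/240
313/80 27/10 33/10 261/80
19/6 233/80 201/80 19/6

Derivation:
After step 1:
  10/3 4 13/4 14/3
  9/2 9/5 19/5 13/4
  15/4 17/5 14/5 4
  4 7/4 5/2 3
After step 2:
  71/18 743/240 943/240 67/18
  803/240 7/2 149/50 943/240
  313/80 27/10 33/10 261/80
  19/6 233/80 201/80 19/6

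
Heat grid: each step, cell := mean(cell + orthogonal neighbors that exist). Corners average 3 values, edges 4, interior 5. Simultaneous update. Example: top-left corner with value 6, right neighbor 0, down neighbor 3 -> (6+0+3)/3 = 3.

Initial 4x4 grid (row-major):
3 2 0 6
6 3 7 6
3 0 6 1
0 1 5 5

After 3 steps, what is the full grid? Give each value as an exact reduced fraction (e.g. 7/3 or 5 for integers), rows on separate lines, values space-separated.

After step 1:
  11/3 2 15/4 4
  15/4 18/5 22/5 5
  9/4 13/5 19/5 9/2
  4/3 3/2 17/4 11/3
After step 2:
  113/36 781/240 283/80 17/4
  199/60 327/100 411/100 179/40
  149/60 11/4 391/100 509/120
  61/36 581/240 793/240 149/36
After step 3:
  6991/2160 23761/7200 9091/2400 327/80
  2747/900 20041/6000 7721/2000 5123/1200
  461/180 17801/6000 21979/6000 15089/3600
  4751/2160 3661/1440 24793/7200 8413/2160

Answer: 6991/2160 23761/7200 9091/2400 327/80
2747/900 20041/6000 7721/2000 5123/1200
461/180 17801/6000 21979/6000 15089/3600
4751/2160 3661/1440 24793/7200 8413/2160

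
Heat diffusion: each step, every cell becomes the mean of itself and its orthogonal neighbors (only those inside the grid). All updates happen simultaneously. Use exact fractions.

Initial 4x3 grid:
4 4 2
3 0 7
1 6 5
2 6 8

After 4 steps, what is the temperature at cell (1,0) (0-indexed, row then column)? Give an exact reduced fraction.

Step 1: cell (1,0) = 2
Step 2: cell (1,0) = 19/6
Step 3: cell (1,0) = 5359/1800
Step 4: cell (1,0) = 183013/54000
Full grid after step 4:
  202531/64800 507113/144000 240731/64800
  183013/54000 72269/20000 56597/13500
  64751/18000 765071/180000 61907/13500
  3241/800 1923409/432000 325121/64800

Answer: 183013/54000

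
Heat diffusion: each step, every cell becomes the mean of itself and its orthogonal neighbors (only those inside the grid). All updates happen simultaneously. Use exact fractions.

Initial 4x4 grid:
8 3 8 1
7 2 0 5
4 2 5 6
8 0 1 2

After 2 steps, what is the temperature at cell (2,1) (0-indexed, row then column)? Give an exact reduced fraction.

Answer: 81/25

Derivation:
Step 1: cell (2,1) = 13/5
Step 2: cell (2,1) = 81/25
Full grid after step 2:
  11/2 341/80 203/48 32/9
  193/40 199/50 78/25 97/24
  171/40 81/25 159/50 133/40
  4 227/80 211/80 19/6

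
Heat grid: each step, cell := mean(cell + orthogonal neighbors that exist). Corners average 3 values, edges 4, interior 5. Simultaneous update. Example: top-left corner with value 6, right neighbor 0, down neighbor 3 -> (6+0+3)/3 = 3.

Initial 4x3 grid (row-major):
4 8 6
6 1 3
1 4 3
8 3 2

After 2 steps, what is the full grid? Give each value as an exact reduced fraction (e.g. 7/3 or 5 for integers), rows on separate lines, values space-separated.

After step 1:
  6 19/4 17/3
  3 22/5 13/4
  19/4 12/5 3
  4 17/4 8/3
After step 2:
  55/12 1249/240 41/9
  363/80 89/25 979/240
  283/80 94/25 679/240
  13/3 799/240 119/36

Answer: 55/12 1249/240 41/9
363/80 89/25 979/240
283/80 94/25 679/240
13/3 799/240 119/36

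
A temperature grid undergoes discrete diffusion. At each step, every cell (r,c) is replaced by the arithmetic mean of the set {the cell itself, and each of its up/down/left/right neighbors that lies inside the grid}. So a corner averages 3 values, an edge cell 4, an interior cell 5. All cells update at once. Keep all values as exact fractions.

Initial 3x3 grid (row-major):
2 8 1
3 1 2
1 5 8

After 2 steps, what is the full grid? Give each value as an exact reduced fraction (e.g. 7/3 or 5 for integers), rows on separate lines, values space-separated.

Answer: 109/36 37/10 29/9
773/240 153/50 58/15
17/6 311/80 47/12

Derivation:
After step 1:
  13/3 3 11/3
  7/4 19/5 3
  3 15/4 5
After step 2:
  109/36 37/10 29/9
  773/240 153/50 58/15
  17/6 311/80 47/12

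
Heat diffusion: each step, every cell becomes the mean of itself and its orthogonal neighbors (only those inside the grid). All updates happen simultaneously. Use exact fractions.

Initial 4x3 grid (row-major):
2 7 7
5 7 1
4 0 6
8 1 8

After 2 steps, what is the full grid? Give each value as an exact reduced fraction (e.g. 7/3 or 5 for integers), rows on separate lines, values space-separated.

After step 1:
  14/3 23/4 5
  9/2 4 21/4
  17/4 18/5 15/4
  13/3 17/4 5
After step 2:
  179/36 233/48 16/3
  209/48 231/50 9/2
  1001/240 397/100 22/5
  77/18 1031/240 13/3

Answer: 179/36 233/48 16/3
209/48 231/50 9/2
1001/240 397/100 22/5
77/18 1031/240 13/3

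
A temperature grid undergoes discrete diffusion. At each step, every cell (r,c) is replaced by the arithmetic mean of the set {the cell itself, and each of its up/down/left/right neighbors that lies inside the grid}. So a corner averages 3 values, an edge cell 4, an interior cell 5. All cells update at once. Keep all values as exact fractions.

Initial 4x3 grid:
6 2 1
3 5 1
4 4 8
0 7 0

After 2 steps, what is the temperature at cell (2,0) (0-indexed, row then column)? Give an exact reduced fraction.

Answer: 991/240

Derivation:
Step 1: cell (2,0) = 11/4
Step 2: cell (2,0) = 991/240
Full grid after step 2:
  35/9 23/8 103/36
  167/48 407/100 17/6
  991/240 347/100 22/5
  55/18 1021/240 11/3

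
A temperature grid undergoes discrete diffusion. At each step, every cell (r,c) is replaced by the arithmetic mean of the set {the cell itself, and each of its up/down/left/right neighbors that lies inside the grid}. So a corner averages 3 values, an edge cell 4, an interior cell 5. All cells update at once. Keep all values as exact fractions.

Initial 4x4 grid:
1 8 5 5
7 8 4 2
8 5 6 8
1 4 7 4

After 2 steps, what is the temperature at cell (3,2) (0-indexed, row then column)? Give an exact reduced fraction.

Answer: 131/24

Derivation:
Step 1: cell (3,2) = 21/4
Step 2: cell (3,2) = 131/24
Full grid after step 2:
  101/18 341/60 5 19/4
  1379/240 291/50 553/100 75/16
  1307/240 281/50 549/100 265/48
  83/18 601/120 131/24 199/36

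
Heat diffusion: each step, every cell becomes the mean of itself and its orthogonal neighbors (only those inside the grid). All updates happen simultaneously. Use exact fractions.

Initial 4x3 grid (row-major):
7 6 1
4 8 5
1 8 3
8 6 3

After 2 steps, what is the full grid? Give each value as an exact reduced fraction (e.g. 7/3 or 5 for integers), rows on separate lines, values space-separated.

Answer: 97/18 641/120 55/12
1327/240 523/100 24/5
409/80 553/100 91/20
11/2 409/80 5

Derivation:
After step 1:
  17/3 11/2 4
  5 31/5 17/4
  21/4 26/5 19/4
  5 25/4 4
After step 2:
  97/18 641/120 55/12
  1327/240 523/100 24/5
  409/80 553/100 91/20
  11/2 409/80 5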